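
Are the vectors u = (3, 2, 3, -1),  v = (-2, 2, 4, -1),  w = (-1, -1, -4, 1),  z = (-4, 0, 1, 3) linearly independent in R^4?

linearly independent

Row-reduce the matrix whose columns are u, v, w, z.
The reduction yields 4 nonzero rows, so the rank is 4.
Since rank = 4 (the number of vectors), the set is linearly independent.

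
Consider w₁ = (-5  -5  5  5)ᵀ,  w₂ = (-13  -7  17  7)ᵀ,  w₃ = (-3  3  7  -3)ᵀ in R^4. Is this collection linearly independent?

linearly dependent

Place the vectors as rows of a 3×4 matrix and reduce to echelon form.
The reduction yields 2 nonzero rows, so the rank is 2.
Since rank 2 < 3, the set is linearly dependent.
Indeed 2w₁ - w₂ + w₃ = 0.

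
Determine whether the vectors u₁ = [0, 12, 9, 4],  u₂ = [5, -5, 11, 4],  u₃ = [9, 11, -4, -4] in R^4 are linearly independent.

linearly independent

Place the vectors as rows of a 3×4 matrix and reduce to echelon form.
The reduction yields 3 nonzero rows, so the rank is 3.
Since rank = 3 (the number of vectors), the set is linearly independent.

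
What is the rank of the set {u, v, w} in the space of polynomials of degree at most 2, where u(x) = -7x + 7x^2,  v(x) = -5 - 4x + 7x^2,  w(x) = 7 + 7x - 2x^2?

Represent each element by its coordinate vector in ℝ³.
Apply Gaussian elimination to the matrix whose rows are u, v, w.
Reduction leaves 3 leading entries, giving rank 3.

rank 3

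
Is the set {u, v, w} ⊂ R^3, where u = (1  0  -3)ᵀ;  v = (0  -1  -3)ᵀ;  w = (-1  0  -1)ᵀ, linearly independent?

Place the vectors as rows of a 3×3 matrix and reduce to echelon form.
The reduction yields 3 nonzero rows, so the rank is 3.
Since rank = 3 (the number of vectors), the set is linearly independent.

linearly independent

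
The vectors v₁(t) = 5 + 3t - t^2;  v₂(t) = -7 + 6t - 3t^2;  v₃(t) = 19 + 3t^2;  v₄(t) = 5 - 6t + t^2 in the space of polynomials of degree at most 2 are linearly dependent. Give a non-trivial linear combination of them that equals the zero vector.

2v₁ - 2v₂ - v₃ - v₄ = 0

Pass to coordinate vectors relative to the basis {1, t, t^2}.
Write the vectors as columns of a matrix and find a nonzero vector in its null space.
One solution (up to scaling) is (2, -2, -1, -1).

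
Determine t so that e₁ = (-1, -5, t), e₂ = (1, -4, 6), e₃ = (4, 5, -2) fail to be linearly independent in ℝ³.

Dependence holds iff the 3×3 matrix [e₁ e₂ e₃] is singular.
Expanding, det = 21*t - 108.
Solving 21*t - 108 = 0 yields t = 36/7.

t = 36/7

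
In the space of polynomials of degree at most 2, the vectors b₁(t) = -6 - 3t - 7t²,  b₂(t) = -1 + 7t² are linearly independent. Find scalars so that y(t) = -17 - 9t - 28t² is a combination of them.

Identify each element with its coordinate vector in ℝ³ via {1, t, t²}.
Write y = α₁b₁ + α₂b₂ and equate components.
The system has the unique solution (α₁, α₂) = (3, -1).

y = 3b₁ - b₂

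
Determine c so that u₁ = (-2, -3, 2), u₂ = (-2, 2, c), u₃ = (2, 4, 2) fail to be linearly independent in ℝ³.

Dependence holds iff the 3×3 matrix [u₁ u₂ u₃] is singular.
Expanding, det = 2*c - 44.
Solving 2*c - 44 = 0 yields c = 22.

c = 22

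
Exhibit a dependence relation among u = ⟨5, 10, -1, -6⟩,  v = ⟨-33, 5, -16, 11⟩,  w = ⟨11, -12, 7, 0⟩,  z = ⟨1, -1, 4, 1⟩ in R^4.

Solve the homogeneous system with u, v, w, z as columns by row-reducing the coefficient matrix.
One solution (up to scaling) is (2, 1, 2, 1).

2u + v + 2w + z = 0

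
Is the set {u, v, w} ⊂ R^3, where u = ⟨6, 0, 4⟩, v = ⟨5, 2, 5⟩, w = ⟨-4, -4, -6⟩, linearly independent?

linearly dependent

The matrix [u|v|w] has determinant 0.
A zero determinant means the columns are linearly dependent.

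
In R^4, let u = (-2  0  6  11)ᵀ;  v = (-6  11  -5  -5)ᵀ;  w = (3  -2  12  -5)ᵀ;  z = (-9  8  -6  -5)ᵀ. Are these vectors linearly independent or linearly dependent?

The matrix [u|v|w|z] has determinant 8296.
A nonzero determinant means the columns are linearly independent.

linearly independent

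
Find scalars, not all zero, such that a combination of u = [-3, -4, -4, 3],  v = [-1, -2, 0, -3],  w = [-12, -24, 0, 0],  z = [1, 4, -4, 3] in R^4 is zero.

Write the vectors as columns of a matrix and find a nonzero vector in its null space.
The free variable yields coefficients (3, 0, -1, -3) (any nonzero multiple also works).

3u - w - 3z = 0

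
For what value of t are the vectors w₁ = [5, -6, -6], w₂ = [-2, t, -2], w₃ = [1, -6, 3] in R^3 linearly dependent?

Dependence holds iff the 3×3 matrix [w₁ w₂ w₃] is singular.
Cofactor expansion gives det = 21*t - 156.
This vanishes exactly when t = 52/7.

t = 52/7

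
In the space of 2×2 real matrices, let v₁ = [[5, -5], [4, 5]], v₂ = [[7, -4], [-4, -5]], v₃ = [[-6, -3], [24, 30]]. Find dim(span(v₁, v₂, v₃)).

2

Represent each element by its coordinate vector in ℝ⁴.
Row-reduce the 3×4 matrix with these as rows.
Reduction leaves 2 leading entries, giving rank 2.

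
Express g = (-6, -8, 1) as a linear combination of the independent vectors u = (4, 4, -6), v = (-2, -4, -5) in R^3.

g = -u + v

Set up the augmented matrix [u | v | g] and row-reduce.
Row-reducing the augmented matrix gives the unique coefficients (α₁, α₂) = (-1, 1).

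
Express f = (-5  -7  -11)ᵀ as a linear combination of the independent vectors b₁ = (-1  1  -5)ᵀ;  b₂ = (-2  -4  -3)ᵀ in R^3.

f = b₁ + 2b₂

Since b₁, b₂ are independent, the coefficients expressing f are uniquely determined by a linear system.
Back-substitution yields (a₁, a₂) = (1, 2).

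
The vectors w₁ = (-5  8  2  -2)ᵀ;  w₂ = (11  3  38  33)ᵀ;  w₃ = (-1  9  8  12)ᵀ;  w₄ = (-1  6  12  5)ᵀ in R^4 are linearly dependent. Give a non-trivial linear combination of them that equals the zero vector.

3w₁ + w₂ - w₃ - 3w₄ = 0

Set up α₁w₁ + … + α₄w₄ = 0 and solve the homogeneous system.
The free variable yields coefficients (3, 1, -1, -3) (any nonzero multiple also works).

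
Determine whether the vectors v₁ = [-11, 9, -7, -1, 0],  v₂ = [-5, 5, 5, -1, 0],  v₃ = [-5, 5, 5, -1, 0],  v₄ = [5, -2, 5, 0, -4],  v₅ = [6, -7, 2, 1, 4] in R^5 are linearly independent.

Two of the vectors are equal, giving an immediate dependence.

linearly dependent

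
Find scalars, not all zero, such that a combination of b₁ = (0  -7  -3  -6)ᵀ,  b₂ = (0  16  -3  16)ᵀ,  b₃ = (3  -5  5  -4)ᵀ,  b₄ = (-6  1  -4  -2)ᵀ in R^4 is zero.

b₁ + b₂ + 2b₃ + b₄ = 0

Solve the homogeneous system with b₁, b₂, b₃, b₄ as columns by row-reducing the coefficient matrix.
A generator of the null space is (1, 1, 2, 1).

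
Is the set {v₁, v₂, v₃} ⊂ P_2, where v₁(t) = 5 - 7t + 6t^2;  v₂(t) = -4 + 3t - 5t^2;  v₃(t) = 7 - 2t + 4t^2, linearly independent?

Write each element as a coordinate vector in ℝ³ using {1, t, t^2}.
Form the 3×3 matrix with these as columns; its determinant is 65.
A nonzero determinant means the columns are linearly independent.

linearly independent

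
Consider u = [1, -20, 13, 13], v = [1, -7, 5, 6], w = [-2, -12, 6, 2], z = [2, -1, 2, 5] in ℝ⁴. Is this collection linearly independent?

Place the vectors as rows of a 4×4 matrix and reduce to echelon form.
The reduction yields 2 nonzero rows, so the rank is 2.
Since rank 2 < 4, the set is linearly dependent.
Indeed 2u - 4v - w = 0.

linearly dependent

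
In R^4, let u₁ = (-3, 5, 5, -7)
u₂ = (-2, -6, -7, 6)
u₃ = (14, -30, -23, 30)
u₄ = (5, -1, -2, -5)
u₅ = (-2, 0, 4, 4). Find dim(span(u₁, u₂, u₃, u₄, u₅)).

Form the matrix with u₁, u₂, u₃, u₄, u₅ as columns and reduce.
The echelon form has 4 nonzero rows, so the rank is 4.
(With 5 elements in a 4-dimensional space the rank is at most 4.)

dim = 4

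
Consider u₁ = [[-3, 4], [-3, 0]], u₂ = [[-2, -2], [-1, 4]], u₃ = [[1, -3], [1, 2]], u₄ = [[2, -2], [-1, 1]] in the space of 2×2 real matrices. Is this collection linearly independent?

Take coordinates with respect to the standard basis {E₁₁, E₁₂, E₂₁, E₂₂}.
Row-reduce the matrix whose columns are u₁, u₂, u₃, u₄.
The reduction yields 4 nonzero rows, so the rank is 4.
Since rank = 4 (the number of vectors), the set is linearly independent.

linearly independent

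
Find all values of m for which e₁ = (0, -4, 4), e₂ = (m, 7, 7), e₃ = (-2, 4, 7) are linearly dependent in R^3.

Place the vectors as rows of a 3×3 matrix; dependence ⇔ determinant zero.
Cofactor expansion gives det = 44*m + 112.
Setting this to zero gives m = -28/11.

m = -28/11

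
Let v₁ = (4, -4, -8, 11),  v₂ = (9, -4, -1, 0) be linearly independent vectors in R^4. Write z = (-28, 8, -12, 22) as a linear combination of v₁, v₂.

Since v₁, v₂ are independent, the coefficients expressing z are uniquely determined by a linear system.
Row-reducing the augmented matrix gives the unique coefficients (α₁, α₂) = (2, -4).

z = 2v₁ - 4v₂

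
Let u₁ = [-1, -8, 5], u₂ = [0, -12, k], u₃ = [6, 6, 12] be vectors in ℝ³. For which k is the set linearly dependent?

Place the vectors as rows of a 3×3 matrix; dependence ⇔ determinant zero.
Expanding, det = 504 - 42*k.
Solving 504 - 42*k = 0 yields k = 12.

k = 12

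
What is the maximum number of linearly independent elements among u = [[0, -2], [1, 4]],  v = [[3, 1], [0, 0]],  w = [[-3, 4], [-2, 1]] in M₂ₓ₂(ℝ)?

Pass to coordinate vectors with respect to the basis {E₁₁, E₁₂, E₂₁, E₂₂}.
Form the matrix with u, v, w as columns and reduce.
Exactly 3 pivots survive; hence the rank is 3.

3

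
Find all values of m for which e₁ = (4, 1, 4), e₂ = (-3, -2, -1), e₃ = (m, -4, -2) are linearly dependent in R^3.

m = -6

The set is linearly dependent precisely when det[e₁; e₂; e₃] = 0.
The determinant works out to 7*m + 42.
This vanishes exactly when m = -6.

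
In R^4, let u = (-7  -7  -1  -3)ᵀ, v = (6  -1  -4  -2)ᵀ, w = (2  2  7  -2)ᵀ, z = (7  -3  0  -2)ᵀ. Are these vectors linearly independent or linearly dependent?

linearly independent

The matrix [u|v|w|z] has determinant 1335.
A nonzero determinant means the columns are linearly independent.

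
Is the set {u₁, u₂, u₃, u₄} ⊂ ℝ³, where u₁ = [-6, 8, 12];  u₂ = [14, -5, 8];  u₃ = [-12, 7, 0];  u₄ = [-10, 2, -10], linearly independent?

linearly dependent

There are 4 vectors in a 3-dimensional space, so they cannot be linearly independent.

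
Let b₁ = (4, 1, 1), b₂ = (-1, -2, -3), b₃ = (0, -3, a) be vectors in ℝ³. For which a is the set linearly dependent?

The set is linearly dependent precisely when det[b₁; b₂; b₃] = 0.
The determinant works out to -7*a - 33.
Setting this to zero gives a = -33/7.

a = -33/7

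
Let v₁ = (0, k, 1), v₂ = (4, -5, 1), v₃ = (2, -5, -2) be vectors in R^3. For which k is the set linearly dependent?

k = 1

The vectors are dependent exactly when the determinant of the matrix with rows v₁, v₂, v₃ vanishes.
Expanding, det = 10*k - 10.
Setting this to zero gives k = 1.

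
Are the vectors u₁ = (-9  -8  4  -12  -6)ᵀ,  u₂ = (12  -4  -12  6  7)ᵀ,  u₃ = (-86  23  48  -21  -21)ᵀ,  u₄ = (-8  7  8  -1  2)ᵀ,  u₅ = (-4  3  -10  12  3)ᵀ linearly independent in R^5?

linearly dependent

Row-reduce the matrix whose columns are u₁, u₂, u₃, u₄, u₅.
The reduction yields 4 nonzero rows, so the rank is 4.
Since rank 4 < 5, the set is linearly dependent.
Indeed 2u₁ - 3u₂ - u₃ + 3u₄ + 2u₅ = 0.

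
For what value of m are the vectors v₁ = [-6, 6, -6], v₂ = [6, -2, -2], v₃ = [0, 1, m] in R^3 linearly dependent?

Dependence holds iff the 3×3 matrix [v₁ v₂ v₃] is singular.
Expanding, det = -24*m - 48.
Setting this to zero gives m = -2.

m = -2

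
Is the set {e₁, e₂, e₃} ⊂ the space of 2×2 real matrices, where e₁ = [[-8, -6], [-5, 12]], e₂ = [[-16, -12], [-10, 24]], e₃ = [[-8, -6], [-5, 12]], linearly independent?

Write each element as a coordinate vector in ℝ⁴ using {E₁₁, E₁₂, E₂₁, E₂₂}.
Two of the vectors are equal, giving an immediate dependence.

linearly dependent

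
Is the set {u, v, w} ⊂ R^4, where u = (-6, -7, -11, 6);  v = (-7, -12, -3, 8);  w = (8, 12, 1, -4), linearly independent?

linearly independent

Row-reduce the matrix whose columns are u, v, w.
The reduction yields 3 nonzero rows, so the rank is 3.
Since rank = 3 (the number of vectors), the set is linearly independent.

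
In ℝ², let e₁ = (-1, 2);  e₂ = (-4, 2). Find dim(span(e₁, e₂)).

2

Apply Gaussian elimination to the matrix whose rows are e₁, e₂.
Exactly 2 pivots survive; hence the rank is 2.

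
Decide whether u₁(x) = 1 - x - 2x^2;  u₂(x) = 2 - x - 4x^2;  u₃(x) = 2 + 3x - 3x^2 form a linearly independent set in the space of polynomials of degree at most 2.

Write each element as a coordinate vector in ℝ³ using {1, x, x^2}.
Place the vectors as rows of a 3×3 matrix and reduce to echelon form.
The reduction yields 3 nonzero rows, so the rank is 3.
Since rank = 3 (the number of vectors), the set is linearly independent.

linearly independent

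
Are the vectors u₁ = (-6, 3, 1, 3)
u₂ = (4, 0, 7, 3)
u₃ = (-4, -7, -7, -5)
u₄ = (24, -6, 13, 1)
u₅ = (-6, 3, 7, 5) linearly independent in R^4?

There are 5 vectors in a 4-dimensional space, so they cannot be linearly independent.

linearly dependent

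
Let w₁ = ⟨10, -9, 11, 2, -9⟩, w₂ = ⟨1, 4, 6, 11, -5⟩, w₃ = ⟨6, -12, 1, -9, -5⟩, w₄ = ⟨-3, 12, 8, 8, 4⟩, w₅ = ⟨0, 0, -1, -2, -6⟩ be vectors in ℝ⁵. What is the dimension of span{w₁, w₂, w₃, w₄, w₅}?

Put the 5×5 matrix [w₁|w₂|w₃|w₄|w₅] into echelon form.
There are 5 pivot columns, so rank = 5.

dim = 5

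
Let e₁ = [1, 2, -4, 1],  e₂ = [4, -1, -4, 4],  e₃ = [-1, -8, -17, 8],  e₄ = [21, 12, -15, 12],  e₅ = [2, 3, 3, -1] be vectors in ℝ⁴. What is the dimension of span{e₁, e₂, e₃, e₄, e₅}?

3

Put the 4×5 matrix [e₁|e₂|e₃|e₄|e₅] into echelon form.
Exactly 3 pivots survive; hence the rank is 3.
(With 5 elements in a 4-dimensional space the rank is at most 4.)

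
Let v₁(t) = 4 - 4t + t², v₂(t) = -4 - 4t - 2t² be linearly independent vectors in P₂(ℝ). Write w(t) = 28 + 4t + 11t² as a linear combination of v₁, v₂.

Work in coordinates with respect to the standard basis {1, t, t²}.
Set up the augmented matrix [v₁ | v₂ | w] and row-reduce.
The system has the unique solution (c₁, c₂) = (3, -4).

w = 3v₁ - 4v₂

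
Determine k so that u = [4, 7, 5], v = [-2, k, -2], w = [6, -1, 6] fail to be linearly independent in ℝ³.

The vectors are dependent exactly when the determinant of the matrix with rows u, v, w vanishes.
Cofactor expansion gives det = 2 - 6*k.
Solving 2 - 6*k = 0 yields k = 1/3.

k = 1/3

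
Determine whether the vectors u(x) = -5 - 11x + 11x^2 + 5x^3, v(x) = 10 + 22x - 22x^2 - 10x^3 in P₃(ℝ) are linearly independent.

linearly dependent

Take coordinates with respect to the standard basis {1, x, …, x^3}.
Place the vectors as rows of a 2×4 matrix and reduce to echelon form.
The reduction yields 1 nonzero row, so the rank is 1.
Since rank 1 < 2, the set is linearly dependent.
Indeed 2u + v = 0.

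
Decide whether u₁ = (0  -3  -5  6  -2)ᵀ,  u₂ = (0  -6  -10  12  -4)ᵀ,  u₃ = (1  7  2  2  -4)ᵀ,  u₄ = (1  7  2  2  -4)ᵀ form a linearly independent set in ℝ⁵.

Two of the vectors are equal, giving an immediate dependence.

linearly dependent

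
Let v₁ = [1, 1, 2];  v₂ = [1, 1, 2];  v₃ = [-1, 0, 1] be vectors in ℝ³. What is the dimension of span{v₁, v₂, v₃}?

Apply Gaussian elimination to the matrix whose rows are v₁, v₂, v₃.
Reduction leaves 2 leading entries, giving rank 2.

2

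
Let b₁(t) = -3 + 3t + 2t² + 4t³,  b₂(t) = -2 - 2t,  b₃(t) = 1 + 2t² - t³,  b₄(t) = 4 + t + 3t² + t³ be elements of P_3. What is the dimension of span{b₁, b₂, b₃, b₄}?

4

Represent each element by its coordinate vector in ℝ⁴.
Put the 4×4 matrix [b₁|b₂|b₃|b₄] into echelon form.
Reduction leaves 4 leading entries, giving rank 4.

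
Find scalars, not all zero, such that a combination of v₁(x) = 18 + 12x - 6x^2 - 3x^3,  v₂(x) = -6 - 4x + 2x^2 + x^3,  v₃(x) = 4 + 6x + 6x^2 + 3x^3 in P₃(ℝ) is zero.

Take coordinates with respect to {1, x, …, x^3}.
Set up α₁v₁ + … + α₃v₃ = 0 and solve the homogeneous system.
The free variable yields coefficients (1, 3, 0) (any nonzero multiple also works).

v₁ + 3v₂ = 0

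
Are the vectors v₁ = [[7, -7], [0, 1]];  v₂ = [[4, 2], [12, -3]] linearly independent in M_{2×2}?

Take coordinates with respect to the standard basis {E₁₁, E₁₂, E₂₁, E₂₂}.
Row-reduce the matrix whose columns are v₁, v₂.
The reduction yields 2 nonzero rows, so the rank is 2.
Since rank = 2 (the number of vectors), the set is linearly independent.

linearly independent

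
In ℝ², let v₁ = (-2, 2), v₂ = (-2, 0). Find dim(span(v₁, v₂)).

2

Put the 2×2 matrix [v₁|v₂] into echelon form.
Reduction leaves 2 leading entries, giving rank 2.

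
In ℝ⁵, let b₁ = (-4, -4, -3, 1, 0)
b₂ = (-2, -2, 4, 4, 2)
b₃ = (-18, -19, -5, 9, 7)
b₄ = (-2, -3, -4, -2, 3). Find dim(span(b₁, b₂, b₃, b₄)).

3

Form the matrix with b₁, b₂, b₃, b₄ as columns and reduce.
Reduction leaves 3 leading entries, giving rank 3.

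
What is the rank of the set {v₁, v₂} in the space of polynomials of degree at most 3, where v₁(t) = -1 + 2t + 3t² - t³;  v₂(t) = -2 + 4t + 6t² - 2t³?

Pass to coordinate vectors with respect to the basis {1, t, …, t³}.
Row-reduce the 2×4 matrix with these as rows.
Reduction leaves 1 leading entry, giving rank 1.

1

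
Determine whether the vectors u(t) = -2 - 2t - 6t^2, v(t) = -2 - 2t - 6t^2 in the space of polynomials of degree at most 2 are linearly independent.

linearly dependent

Take coordinates with respect to the standard basis {1, t, t^2}.
Place the vectors as rows of a 2×3 matrix and reduce to echelon form.
The reduction yields 1 nonzero row, so the rank is 1.
Since rank 1 < 2, the set is linearly dependent.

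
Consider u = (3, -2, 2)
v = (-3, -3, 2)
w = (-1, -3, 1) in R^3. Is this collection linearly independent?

Place the vectors as rows of a 3×3 matrix and reduce to echelon form.
The reduction yields 3 nonzero rows, so the rank is 3.
Since rank = 3 (the number of vectors), the set is linearly independent.

linearly independent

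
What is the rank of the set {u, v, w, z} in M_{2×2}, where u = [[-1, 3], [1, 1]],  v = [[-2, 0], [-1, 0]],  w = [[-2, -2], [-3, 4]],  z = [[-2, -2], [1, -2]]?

rank 4

Use coordinates relative to {E₁₁, E₁₂, E₂₁, E₂₂}.
Apply Gaussian elimination to the matrix whose rows are u, v, w, z.
There are 4 pivot columns, so rank = 4.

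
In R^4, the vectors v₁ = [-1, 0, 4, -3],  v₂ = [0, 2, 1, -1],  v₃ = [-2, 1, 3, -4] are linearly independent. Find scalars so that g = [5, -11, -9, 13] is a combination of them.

g = v₁ - 4v₂ - 3v₃

Since v₁, v₂, v₃ are independent, the coefficients expressing g are uniquely determined by a linear system.
The system has the unique solution (a₁, a₂, a₃) = (1, -4, -3).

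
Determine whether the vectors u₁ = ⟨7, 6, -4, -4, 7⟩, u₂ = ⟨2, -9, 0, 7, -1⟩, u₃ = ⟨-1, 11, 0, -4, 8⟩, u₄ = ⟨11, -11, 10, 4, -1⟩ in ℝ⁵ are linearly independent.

linearly independent

Place the vectors as rows of a 4×5 matrix and reduce to echelon form.
The reduction yields 4 nonzero rows, so the rank is 4.
Since rank = 4 (the number of vectors), the set is linearly independent.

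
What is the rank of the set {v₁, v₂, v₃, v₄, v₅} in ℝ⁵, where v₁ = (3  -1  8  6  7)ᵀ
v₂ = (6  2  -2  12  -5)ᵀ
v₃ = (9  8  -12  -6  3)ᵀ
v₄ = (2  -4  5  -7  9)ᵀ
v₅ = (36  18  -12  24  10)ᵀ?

Form the matrix with v₁, v₂, v₃, v₄, v₅ as columns and reduce.
Reduction leaves 4 leading entries, giving rank 4.

4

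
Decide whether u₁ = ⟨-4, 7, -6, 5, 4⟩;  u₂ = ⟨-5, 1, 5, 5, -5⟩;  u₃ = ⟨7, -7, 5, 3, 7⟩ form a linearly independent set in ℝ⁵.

Row-reduce the matrix whose columns are u₁, u₂, u₃.
The reduction yields 3 nonzero rows, so the rank is 3.
Since rank = 3 (the number of vectors), the set is linearly independent.

linearly independent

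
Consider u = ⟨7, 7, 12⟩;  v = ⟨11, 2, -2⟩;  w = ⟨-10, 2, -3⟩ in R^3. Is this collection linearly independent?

Place the vectors as rows of a 3×3 matrix and reduce to echelon form.
The reduction yields 3 nonzero rows, so the rank is 3.
Since rank = 3 (the number of vectors), the set is linearly independent.

linearly independent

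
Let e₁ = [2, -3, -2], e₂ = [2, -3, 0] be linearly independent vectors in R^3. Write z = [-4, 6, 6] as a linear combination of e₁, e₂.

z = -3e₁ + e₂

Since e₁, e₂ are independent, the coefficients expressing z are uniquely determined by a linear system.
The system has the unique solution (c₁, c₂) = (-3, 1).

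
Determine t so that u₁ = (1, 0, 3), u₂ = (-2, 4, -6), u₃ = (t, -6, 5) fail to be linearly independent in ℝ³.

t = 5/3

The vectors are dependent exactly when the determinant of the matrix with rows u₁, u₂, u₃ vanishes.
The determinant works out to 20 - 12*t.
Setting this to zero gives t = 5/3.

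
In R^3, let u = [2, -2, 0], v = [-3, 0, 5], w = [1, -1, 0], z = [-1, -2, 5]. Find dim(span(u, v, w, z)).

2

Row-reduce the 4×3 matrix with these as rows.
Reduction leaves 2 leading entries, giving rank 2.
(With 4 elements in a 3-dimensional space the rank is at most 3.)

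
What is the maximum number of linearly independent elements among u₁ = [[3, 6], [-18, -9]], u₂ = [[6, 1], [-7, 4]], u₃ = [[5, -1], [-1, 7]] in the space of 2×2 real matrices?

2

Use coordinates relative to {E₁₁, E₁₂, E₂₁, E₂₂}.
Apply Gaussian elimination to the matrix whose rows are u₁, u₂, u₃.
The echelon form has 2 nonzero rows, so the rank is 2.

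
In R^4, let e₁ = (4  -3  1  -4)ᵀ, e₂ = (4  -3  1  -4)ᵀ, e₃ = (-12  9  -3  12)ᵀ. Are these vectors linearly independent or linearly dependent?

linearly dependent

Row-reduce the matrix whose columns are e₁, e₂, e₃.
The reduction yields 1 nonzero row, so the rank is 1.
Since rank 1 < 3, the set is linearly dependent.
Indeed e₁ - e₂ = 0.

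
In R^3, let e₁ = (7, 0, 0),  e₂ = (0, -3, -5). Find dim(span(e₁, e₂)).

dim = 2

Row-reduce the 2×3 matrix with these as rows.
Reduction leaves 2 leading entries, giving rank 2.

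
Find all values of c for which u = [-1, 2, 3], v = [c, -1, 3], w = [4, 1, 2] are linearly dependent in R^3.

c = 41

The set is linearly dependent precisely when det[u; v; w] = 0.
Cofactor expansion gives det = 41 - c.
Solving 41 - c = 0 yields c = 41.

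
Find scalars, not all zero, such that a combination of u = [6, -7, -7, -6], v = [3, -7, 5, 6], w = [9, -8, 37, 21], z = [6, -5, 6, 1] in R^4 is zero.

2u - v + w - 3z = 0

Solve the homogeneous system with u, v, w, z as columns by row-reducing the coefficient matrix.
A generator of the null space is (2, -1, 1, -3).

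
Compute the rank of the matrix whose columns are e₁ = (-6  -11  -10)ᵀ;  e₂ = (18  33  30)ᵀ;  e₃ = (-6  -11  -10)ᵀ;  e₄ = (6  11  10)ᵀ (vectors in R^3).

Put the 3×4 matrix [e₁|e₂|e₃|e₄] into echelon form.
There is 1 pivot column, so rank = 1.
(With 4 elements in a 3-dimensional space the rank is at most 3.)

rank 1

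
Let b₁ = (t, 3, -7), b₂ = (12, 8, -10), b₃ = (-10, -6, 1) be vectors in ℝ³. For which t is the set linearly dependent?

Dependence holds iff the 3×3 matrix [b₁ b₂ b₃] is singular.
Expanding, det = 208 - 52*t.
Setting this to zero gives t = 4.

t = 4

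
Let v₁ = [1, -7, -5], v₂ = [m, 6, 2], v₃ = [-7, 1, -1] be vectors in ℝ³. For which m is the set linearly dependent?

m = -10

The set is linearly dependent precisely when det[v₁; v₂; v₃] = 0.
Expanding, det = -12*m - 120.
Solving -12*m - 120 = 0 yields m = -10.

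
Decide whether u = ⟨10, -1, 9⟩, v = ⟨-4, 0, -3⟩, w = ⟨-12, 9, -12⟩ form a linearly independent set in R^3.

The matrix [u|v|w] has determinant -42.
A nonzero determinant means the columns are linearly independent.

linearly independent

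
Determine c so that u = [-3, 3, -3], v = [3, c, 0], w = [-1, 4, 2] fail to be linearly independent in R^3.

Dependence holds iff the 3×3 matrix [u v w] is singular.
Cofactor expansion gives det = -9*c - 54.
Solving -9*c - 54 = 0 yields c = -6.

c = -6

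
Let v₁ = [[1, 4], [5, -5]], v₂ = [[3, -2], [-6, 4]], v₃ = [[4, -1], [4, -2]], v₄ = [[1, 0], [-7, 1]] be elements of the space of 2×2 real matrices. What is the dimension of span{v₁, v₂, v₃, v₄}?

Represent each element by its coordinate vector in ℝ⁴.
Row-reduce the 4×4 matrix with these as rows.
Reduction leaves 4 leading entries, giving rank 4.

dim = 4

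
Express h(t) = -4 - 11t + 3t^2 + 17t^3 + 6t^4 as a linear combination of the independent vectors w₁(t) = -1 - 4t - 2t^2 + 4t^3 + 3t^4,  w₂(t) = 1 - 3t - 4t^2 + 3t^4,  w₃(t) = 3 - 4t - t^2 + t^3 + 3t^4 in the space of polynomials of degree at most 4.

Work in coordinates with respect to the standard basis {1, t, …, t^4}.
Write h = c₁w₁ + … + c₃w₃ and equate components.
Back-substitution yields (c₁, c₂, c₃) = (4, -3, 1).

h = 4w₁ - 3w₂ + w₃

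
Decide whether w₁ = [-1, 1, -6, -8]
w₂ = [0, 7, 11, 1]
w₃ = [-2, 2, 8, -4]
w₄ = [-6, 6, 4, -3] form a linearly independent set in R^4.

The matrix [w₁|w₂|w₃|w₄] has determinant -2940.
A nonzero determinant means the columns are linearly independent.

linearly independent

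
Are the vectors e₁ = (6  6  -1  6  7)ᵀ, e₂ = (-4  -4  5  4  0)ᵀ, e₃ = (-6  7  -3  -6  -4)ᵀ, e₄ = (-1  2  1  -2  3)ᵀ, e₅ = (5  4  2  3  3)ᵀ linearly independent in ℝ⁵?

linearly independent

Form the 5×5 matrix with these as columns; its determinant is -11197.
A nonzero determinant means the columns are linearly independent.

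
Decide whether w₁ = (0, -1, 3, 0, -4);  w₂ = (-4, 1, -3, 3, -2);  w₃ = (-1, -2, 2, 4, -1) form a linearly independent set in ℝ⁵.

linearly independent

Place the vectors as rows of a 3×5 matrix and reduce to echelon form.
The reduction yields 3 nonzero rows, so the rank is 3.
Since rank = 3 (the number of vectors), the set is linearly independent.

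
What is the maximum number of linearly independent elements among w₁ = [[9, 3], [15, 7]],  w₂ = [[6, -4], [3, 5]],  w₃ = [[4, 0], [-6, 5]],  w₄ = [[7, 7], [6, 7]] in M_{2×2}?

Represent each element by its coordinate vector in ℝ⁴.
Put the 4×4 matrix [w₁|w₂|w₃|w₄] into echelon form.
Exactly 3 pivots survive; hence the rank is 3.

3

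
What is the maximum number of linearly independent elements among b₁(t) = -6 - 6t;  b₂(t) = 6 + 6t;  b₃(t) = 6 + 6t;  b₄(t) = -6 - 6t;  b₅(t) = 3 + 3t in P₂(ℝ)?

1

Represent each element by its coordinate vector in ℝ³.
Row-reduce the 5×3 matrix with these as rows.
The echelon form has 1 nonzero row, so the rank is 1.
(With 5 elements in a 3-dimensional space the rank is at most 3.)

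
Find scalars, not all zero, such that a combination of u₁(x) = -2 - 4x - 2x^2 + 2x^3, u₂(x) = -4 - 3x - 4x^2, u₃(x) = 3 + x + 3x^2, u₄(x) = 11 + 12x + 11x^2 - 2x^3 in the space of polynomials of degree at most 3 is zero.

u₁ + 3u₂ + u₃ + u₄ = 0

Write each element as a vector in ℝ⁴ using {1, x, …, x^3}.
Set up α₁u₁ + … + α₄u₄ = 0 and solve the homogeneous system.
The free variable yields coefficients (1, 3, 1, 1) (any nonzero multiple also works).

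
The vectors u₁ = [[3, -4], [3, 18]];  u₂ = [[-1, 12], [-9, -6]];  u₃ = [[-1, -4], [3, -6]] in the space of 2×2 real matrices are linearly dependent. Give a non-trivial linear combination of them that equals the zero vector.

u₁ + u₂ + 2u₃ = 0

Pass to coordinate vectors relative to the basis {E₁₁, E₁₂, E₂₁, E₂₂}.
Set up α₁u₁ + … + α₃u₃ = 0 and solve the homogeneous system.
A generator of the null space is (1, 1, 2).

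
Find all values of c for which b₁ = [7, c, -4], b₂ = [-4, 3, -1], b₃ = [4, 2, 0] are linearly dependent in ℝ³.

Dependence holds iff the 3×3 matrix [b₁ b₂ b₃] is singular.
Cofactor expansion gives det = 94 - 4*c.
This vanishes exactly when c = 47/2.

c = 47/2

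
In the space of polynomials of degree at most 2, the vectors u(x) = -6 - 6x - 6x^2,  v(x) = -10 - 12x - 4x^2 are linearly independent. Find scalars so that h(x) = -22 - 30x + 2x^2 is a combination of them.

Take coordinate vectors relative to {1, x, x^2}.
Solve the system with u, v as columns and h as the right-hand side.
Row-reducing the augmented matrix gives the unique coefficients (c₁, c₂) = (-3, 4).

h = -3u + 4v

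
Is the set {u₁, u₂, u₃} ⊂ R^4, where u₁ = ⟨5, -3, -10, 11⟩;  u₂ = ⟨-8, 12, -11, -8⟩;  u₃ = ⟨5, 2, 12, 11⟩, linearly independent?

linearly independent

Row-reduce the matrix whose columns are u₁, u₂, u₃.
The reduction yields 3 nonzero rows, so the rank is 3.
Since rank = 3 (the number of vectors), the set is linearly independent.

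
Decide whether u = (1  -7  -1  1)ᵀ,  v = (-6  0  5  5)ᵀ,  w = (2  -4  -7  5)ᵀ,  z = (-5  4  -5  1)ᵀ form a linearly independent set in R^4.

linearly independent

Row-reduce the matrix whose columns are u, v, w, z.
The reduction yields 4 nonzero rows, so the rank is 4.
Since rank = 4 (the number of vectors), the set is linearly independent.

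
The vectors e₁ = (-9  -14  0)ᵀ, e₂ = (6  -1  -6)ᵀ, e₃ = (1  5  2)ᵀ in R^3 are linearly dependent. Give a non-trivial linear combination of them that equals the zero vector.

Solve the homogeneous system with e₁, e₂, e₃ as columns by row-reducing the coefficient matrix.
The free variable yields coefficients (1, 1, 3) (any nonzero multiple also works).

e₁ + e₂ + 3e₃ = 0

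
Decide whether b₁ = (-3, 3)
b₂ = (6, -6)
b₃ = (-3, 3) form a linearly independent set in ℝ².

There are 3 vectors in a 2-dimensional space, so they cannot be linearly independent.

linearly dependent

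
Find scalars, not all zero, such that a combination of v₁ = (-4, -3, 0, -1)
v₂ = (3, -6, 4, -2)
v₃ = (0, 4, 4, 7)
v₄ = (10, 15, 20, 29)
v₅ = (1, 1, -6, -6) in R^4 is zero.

3v₁ - 2v₃ + v₄ + 2v₅ = 0

Write the vectors as columns of a matrix and find a nonzero vector in its null space.
The free variable yields coefficients (3, 0, -2, 1, 2) (any nonzero multiple also works).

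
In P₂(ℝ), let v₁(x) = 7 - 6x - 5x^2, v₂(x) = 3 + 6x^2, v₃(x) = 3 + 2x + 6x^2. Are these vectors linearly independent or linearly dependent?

Write each element as a coordinate vector in ℝ³ using {1, x, x^2}.
The matrix [v₁|v₂|v₃] has determinant -114.
A nonzero determinant means the columns are linearly independent.

linearly independent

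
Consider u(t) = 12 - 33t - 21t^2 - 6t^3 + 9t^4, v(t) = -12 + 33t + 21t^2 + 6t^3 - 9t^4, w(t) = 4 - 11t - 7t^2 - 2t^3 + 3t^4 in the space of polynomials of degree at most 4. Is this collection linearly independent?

Take coordinates with respect to the standard basis {1, t, …, t^4}.
Place the vectors as rows of a 3×5 matrix and reduce to echelon form.
The reduction yields 1 nonzero row, so the rank is 1.
Since rank 1 < 3, the set is linearly dependent.
Indeed u + v = 0.

linearly dependent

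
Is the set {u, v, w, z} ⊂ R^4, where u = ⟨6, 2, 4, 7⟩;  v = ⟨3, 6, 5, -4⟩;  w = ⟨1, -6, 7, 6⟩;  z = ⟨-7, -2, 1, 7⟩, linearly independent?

linearly independent

The matrix [u|v|w|z] has determinant 5528.
A nonzero determinant means the columns are linearly independent.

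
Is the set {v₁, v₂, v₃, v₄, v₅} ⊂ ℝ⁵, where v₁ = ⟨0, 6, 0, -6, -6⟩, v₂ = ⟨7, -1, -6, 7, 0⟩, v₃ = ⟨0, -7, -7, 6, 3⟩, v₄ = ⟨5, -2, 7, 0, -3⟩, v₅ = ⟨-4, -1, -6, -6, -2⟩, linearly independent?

linearly independent

Form the 5×5 matrix with these as columns; its determinant is -11238.
A nonzero determinant means the columns are linearly independent.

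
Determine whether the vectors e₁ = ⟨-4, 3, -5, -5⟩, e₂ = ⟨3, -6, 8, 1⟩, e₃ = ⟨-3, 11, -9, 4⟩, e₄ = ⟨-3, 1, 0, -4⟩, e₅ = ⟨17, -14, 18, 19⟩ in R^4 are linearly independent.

There are 5 vectors in a 4-dimensional space, so they cannot be linearly independent.

linearly dependent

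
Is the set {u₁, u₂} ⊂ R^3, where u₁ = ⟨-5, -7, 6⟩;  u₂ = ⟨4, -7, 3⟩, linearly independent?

Row-reduce the matrix whose columns are u₁, u₂.
The reduction yields 2 nonzero rows, so the rank is 2.
Since rank = 2 (the number of vectors), the set is linearly independent.

linearly independent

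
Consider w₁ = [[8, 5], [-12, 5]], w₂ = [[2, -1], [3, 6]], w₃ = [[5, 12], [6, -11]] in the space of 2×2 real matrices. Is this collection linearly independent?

linearly independent

Take coordinates with respect to the standard basis {E₁₁, E₁₂, E₂₁, E₂₂}.
Place the vectors as rows of a 3×4 matrix and reduce to echelon form.
The reduction yields 3 nonzero rows, so the rank is 3.
Since rank = 3 (the number of vectors), the set is linearly independent.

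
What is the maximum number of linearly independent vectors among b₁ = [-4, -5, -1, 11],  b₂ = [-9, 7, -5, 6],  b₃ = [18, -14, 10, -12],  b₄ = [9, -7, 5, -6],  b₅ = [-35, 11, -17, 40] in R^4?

Apply Gaussian elimination to the matrix whose rows are b₁, b₂, b₃, b₄, b₅.
Exactly 2 pivots survive; hence the rank is 2.
(With 5 elements in a 4-dimensional space the rank is at most 4.)

2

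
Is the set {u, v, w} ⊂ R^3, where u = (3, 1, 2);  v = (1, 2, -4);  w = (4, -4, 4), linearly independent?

Place the vectors as rows of a 3×3 matrix and reduce to echelon form.
The reduction yields 3 nonzero rows, so the rank is 3.
Since rank = 3 (the number of vectors), the set is linearly independent.

linearly independent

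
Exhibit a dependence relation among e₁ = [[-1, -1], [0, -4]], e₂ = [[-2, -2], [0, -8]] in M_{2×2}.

2e₁ - e₂ = 0

Pass to coordinate vectors relative to the basis {E₁₁, E₁₂, E₂₁, E₂₂}.
Set up α₁e₁ + α₂e₂ = 0 and solve the homogeneous system.
One solution (up to scaling) is (2, -1).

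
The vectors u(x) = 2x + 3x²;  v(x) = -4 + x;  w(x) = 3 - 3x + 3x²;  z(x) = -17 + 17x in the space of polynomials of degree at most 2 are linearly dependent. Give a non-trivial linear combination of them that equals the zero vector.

3u + 2v - 3w - z = 0

Write each element as a vector in ℝ³ using {1, x, x²}.
Write the vectors as columns of a matrix and find a nonzero vector in its null space.
The free variable yields coefficients (3, 2, -3, -1) (any nonzero multiple also works).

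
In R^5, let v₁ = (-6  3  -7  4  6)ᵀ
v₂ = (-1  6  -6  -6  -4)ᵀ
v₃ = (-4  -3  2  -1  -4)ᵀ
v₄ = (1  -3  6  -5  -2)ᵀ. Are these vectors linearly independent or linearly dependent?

Row-reduce the matrix whose columns are v₁, v₂, v₃, v₄.
The reduction yields 4 nonzero rows, so the rank is 4.
Since rank = 4 (the number of vectors), the set is linearly independent.

linearly independent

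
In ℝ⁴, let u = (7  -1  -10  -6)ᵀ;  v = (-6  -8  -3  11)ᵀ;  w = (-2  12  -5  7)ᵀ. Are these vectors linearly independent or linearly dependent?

linearly independent

Place the vectors as rows of a 3×4 matrix and reduce to echelon form.
The reduction yields 3 nonzero rows, so the rank is 3.
Since rank = 3 (the number of vectors), the set is linearly independent.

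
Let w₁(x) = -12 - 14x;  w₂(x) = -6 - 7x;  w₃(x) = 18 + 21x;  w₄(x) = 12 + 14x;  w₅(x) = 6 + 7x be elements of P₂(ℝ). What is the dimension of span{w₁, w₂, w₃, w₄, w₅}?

dim = 1

Represent each element by its coordinate vector in ℝ³.
Form the matrix with w₁, w₂, w₃, w₄, w₅ as columns and reduce.
The echelon form has 1 nonzero row, so the rank is 1.
(With 5 elements in a 3-dimensional space the rank is at most 3.)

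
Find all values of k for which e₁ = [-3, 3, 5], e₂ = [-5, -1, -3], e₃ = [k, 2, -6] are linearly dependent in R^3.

The set is linearly dependent precisely when det[e₁; e₂; e₃] = 0.
Cofactor expansion gives det = -4*k - 176.
This vanishes exactly when k = -44.

k = -44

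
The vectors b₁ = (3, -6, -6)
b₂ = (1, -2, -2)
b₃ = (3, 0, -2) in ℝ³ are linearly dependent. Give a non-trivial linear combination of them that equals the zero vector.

Solve the homogeneous system with b₁, b₂, b₃ as columns by row-reducing the coefficient matrix.
A generator of the null space is (1, -3, 0).

b₁ - 3b₂ = 0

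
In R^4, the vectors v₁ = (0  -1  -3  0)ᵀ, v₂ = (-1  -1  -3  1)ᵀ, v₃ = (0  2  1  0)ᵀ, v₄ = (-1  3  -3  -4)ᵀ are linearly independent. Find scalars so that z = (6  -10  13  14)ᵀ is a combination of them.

Solve the system with v₁, v₂, v₃, v₄ as columns and z as the right-hand side.
Row-reducing the augmented matrix gives the unique coefficients (α₁, …, α₄) = (2, -2, 1, -4).

z = 2v₁ - 2v₂ + v₃ - 4v₄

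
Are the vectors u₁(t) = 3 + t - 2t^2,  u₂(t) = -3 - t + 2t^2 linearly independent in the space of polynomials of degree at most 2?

linearly dependent

Take coordinates with respect to the standard basis {1, t, t^2}.
Row-reduce the matrix whose columns are u₁, u₂.
The reduction yields 1 nonzero row, so the rank is 1.
Since rank 1 < 2, the set is linearly dependent.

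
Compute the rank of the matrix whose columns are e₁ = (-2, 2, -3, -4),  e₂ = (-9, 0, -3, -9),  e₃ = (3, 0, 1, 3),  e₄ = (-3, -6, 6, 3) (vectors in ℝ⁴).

2

Form the matrix with e₁, e₂, e₃, e₄ as columns and reduce.
There are 2 pivot columns, so rank = 2.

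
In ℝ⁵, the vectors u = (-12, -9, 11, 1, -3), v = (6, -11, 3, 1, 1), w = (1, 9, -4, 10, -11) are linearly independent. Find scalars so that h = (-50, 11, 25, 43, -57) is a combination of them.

Since u, v, w are independent, the coefficients expressing h are uniquely determined by a linear system.
The system has the unique solution (α₁, α₂, α₃) = (4, -1, 4).

h = 4u - v + 4w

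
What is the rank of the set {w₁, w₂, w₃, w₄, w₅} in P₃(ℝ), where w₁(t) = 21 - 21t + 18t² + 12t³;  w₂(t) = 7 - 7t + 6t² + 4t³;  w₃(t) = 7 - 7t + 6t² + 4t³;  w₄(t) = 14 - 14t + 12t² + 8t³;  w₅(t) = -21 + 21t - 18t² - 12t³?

1

Represent each element by its coordinate vector in ℝ⁴.
Row-reduce the 5×4 matrix with these as rows.
There is 1 pivot column, so rank = 1.
(With 5 elements in a 4-dimensional space the rank is at most 4.)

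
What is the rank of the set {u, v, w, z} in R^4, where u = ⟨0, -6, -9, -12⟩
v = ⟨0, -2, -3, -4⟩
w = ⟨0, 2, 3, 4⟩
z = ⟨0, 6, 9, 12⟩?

Row-reduce the 4×4 matrix with these as rows.
There is 1 pivot column, so rank = 1.

rank 1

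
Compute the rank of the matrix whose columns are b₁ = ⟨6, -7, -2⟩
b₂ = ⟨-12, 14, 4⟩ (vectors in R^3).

rank 1

Form the matrix with b₁, b₂ as columns and reduce.
Exactly 1 pivot survives; hence the rank is 1.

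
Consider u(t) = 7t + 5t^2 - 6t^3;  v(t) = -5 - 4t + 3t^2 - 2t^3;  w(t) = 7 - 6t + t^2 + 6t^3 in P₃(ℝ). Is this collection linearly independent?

linearly independent

Write each element as a coordinate vector in ℝ⁴ using {1, t, …, t^3}.
Place the vectors as rows of a 3×4 matrix and reduce to echelon form.
The reduction yields 3 nonzero rows, so the rank is 3.
Since rank = 3 (the number of vectors), the set is linearly independent.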